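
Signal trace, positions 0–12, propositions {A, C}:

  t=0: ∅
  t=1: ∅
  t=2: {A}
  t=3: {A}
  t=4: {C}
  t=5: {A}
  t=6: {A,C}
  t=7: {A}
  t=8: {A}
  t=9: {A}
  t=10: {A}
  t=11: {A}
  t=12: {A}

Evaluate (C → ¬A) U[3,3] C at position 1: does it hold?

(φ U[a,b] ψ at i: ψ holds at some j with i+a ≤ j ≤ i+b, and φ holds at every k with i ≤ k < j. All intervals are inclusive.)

Yes

Need some j in [4,4] with C, and (C → ¬A) at every k in [1,j-1].
  j=4: C holds; (C → ¬A) holds at every k in [1,3] → satisfied.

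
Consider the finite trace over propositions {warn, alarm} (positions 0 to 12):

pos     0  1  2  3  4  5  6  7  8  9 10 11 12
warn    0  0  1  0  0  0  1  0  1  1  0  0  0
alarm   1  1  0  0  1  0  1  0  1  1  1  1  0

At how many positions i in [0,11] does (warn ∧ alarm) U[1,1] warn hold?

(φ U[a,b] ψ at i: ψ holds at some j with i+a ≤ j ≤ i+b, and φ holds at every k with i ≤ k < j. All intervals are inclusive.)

Evaluate at each i in [0,11]:
  i=0: ✗ (no rhs in [1,1])
  i=1: ✗ (lhs fails at k=1 before rhs at j=2)
  i=2: ✗ (no rhs in [3,3])
  i=3: ✗ (no rhs in [4,4])
  i=4: ✗ (no rhs in [5,5])
  i=5: ✗ (lhs fails at k=5 before rhs at j=6)
  i=6: ✗ (no rhs in [7,7])
  i=7: ✗ (lhs fails at k=7 before rhs at j=8)
  i=8: ✓ (rhs at j=9; lhs holds on [8,8])
  i=9: ✗ (no rhs in [10,10])
  i=10: ✗ (no rhs in [11,11])
  i=11: ✗ (no rhs in [12,12])
Positions where it holds: {8} → 1.

1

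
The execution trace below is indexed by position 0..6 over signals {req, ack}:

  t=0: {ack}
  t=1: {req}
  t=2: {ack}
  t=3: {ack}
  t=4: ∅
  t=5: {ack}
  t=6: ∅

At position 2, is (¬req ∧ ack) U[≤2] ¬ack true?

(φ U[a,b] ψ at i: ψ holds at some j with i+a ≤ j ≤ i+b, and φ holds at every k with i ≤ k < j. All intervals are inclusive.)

Need some j in [2,4] with ¬ack, and (¬req ∧ ack) at every k in [2,j-1].
  j=2: ¬ack false.
  j=3: ¬ack false.
  j=4: ¬ack holds; (¬req ∧ ack) holds at every k in [2,3] → satisfied.

Holds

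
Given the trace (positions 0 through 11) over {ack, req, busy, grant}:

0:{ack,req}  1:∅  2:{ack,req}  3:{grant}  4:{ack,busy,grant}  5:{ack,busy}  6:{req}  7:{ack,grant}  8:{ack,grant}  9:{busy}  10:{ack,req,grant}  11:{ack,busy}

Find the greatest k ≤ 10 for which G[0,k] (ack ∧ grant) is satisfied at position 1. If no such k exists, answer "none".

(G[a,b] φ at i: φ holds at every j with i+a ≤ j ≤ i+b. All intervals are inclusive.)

none

(ack ∧ grant) must hold from j=1 onward; find where it first fails.
  j=1: fails → no k works.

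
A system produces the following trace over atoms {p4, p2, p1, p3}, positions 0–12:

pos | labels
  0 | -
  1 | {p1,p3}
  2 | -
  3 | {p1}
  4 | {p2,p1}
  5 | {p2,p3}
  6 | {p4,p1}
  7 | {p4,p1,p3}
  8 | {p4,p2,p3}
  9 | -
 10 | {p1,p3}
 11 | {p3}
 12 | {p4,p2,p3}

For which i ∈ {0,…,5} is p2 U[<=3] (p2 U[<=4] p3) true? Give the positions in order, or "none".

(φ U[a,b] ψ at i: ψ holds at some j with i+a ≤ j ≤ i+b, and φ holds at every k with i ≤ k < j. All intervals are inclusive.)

1, 4, 5

Evaluate at each i in [0,5]:
  i=0: ✗ (lhs fails at k=0 before rhs at j=1)
  i=1: ✓ (rhs at j=1)
  i=2: ✗ (lhs fails at k=2 before rhs at j=4)
  i=3: ✗ (lhs fails at k=3 before rhs at j=4)
  i=4: ✓ (rhs at j=4)
  i=5: ✓ (rhs at j=5)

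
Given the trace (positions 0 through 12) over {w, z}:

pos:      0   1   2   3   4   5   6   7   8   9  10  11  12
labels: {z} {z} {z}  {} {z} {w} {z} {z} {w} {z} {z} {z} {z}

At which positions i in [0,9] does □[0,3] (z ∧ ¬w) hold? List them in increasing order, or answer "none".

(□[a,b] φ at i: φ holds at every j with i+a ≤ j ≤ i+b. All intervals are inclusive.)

9

Evaluate at each i in [0,9]:
  i=0: ✗ (fails at j=3)
  i=1: ✗ (fails at j=3)
  i=2: ✗ (fails at j=3)
  i=3: ✗ (fails at j=3)
  i=4: ✗ (fails at j=5)
  i=5: ✗ (fails at j=5)
  i=6: ✗ (fails at j=8)
  i=7: ✗ (fails at j=8)
  i=8: ✗ (fails at j=8)
  i=9: ✓ (all of [9,12])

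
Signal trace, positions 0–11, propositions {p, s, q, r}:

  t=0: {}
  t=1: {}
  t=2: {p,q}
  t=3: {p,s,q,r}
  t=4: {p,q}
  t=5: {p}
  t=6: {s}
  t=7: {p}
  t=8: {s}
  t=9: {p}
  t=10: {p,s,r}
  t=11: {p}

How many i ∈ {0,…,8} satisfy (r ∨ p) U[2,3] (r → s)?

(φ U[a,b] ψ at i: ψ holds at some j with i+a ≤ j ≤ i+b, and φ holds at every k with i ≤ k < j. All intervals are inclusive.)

3

Evaluate at each i in [0,8]:
  i=0: ✗ (lhs fails at k=0 before rhs at j=2)
  i=1: ✗ (lhs fails at k=1 before rhs at j=3)
  i=2: ✓ (rhs at j=4; lhs holds on [2,3])
  i=3: ✓ (rhs at j=5; lhs holds on [3,4])
  i=4: ✓ (rhs at j=6; lhs holds on [4,5])
  i=5: ✗ (lhs fails at k=6 before rhs at j=7)
  i=6: ✗ (lhs fails at k=6 before rhs at j=8)
  i=7: ✗ (lhs fails at k=8 before rhs at j=9)
  i=8: ✗ (lhs fails at k=8 before rhs at j=10)
Positions where it holds: {2, 3, 4} → 3.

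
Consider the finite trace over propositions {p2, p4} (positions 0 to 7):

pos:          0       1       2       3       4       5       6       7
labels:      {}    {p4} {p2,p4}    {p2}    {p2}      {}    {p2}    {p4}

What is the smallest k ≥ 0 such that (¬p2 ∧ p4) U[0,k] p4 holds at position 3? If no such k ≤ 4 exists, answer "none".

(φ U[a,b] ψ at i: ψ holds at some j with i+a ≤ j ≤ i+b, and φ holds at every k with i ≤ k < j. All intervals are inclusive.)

none

Need earliest j ≥ 3 with p4, and (¬p2 ∧ p4) at every k in [3,j-1].
  j=3: rhs fails.
  j=4: rhs fails.
  j=5: rhs fails.
  j=6: rhs fails.
  j=7: rhs holds but lhs fails at k=3.
No witness within the range → none.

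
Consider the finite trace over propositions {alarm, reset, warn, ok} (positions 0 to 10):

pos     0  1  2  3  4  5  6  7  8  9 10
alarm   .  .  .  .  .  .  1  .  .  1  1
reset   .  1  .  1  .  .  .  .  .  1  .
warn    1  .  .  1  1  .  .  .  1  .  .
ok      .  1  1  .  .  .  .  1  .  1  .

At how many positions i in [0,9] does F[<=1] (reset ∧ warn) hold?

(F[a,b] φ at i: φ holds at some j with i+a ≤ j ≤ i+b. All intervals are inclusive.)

2

Evaluate at each i in [0,9]:
  i=0: ✗ (none in [0,1])
  i=1: ✗ (none in [1,2])
  i=2: ✓ (witness j=3)
  i=3: ✓ (witness j=3)
  i=4: ✗ (none in [4,5])
  i=5: ✗ (none in [5,6])
  i=6: ✗ (none in [6,7])
  i=7: ✗ (none in [7,8])
  i=8: ✗ (none in [8,9])
  i=9: ✗ (none in [9,10])
Positions where it holds: {2, 3} → 2.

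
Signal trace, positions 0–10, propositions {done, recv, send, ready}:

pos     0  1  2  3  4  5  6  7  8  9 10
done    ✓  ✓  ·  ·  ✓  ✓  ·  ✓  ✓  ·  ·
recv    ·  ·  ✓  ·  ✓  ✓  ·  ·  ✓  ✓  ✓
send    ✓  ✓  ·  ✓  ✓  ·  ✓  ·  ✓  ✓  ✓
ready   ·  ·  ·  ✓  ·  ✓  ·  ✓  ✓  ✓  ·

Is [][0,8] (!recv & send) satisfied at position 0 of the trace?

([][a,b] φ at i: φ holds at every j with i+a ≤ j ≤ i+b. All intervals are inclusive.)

Check (!recv & send) at every j in [0,8]:
  j=0: true
  j=1: true
  j=2: false
  j=3: true
  j=4: false
  j=5: false
  j=6: true
  j=7: false
  j=8: false
Fails at j=2 → formula fails.

No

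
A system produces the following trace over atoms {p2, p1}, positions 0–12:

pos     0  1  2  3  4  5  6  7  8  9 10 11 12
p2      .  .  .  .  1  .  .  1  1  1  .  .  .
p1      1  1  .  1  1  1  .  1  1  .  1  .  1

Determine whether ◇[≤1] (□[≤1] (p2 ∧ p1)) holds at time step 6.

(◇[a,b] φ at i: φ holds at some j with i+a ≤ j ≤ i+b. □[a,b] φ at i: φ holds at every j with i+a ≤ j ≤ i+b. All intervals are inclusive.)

Check □[≤1] (p2 ∧ p1) at each j in [6,7]:
  j=6: fails at 6
  j=7: holds on [7,8]
Found at j=7 → formula holds.

Holds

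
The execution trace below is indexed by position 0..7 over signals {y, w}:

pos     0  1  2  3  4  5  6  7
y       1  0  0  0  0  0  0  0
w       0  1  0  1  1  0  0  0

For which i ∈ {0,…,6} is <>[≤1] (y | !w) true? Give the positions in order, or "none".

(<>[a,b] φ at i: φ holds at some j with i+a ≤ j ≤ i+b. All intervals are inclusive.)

0, 1, 2, 4, 5, 6

Evaluate at each i in [0,6]:
  i=0: ✓ (witness j=0)
  i=1: ✓ (witness j=2)
  i=2: ✓ (witness j=2)
  i=3: ✗ (none in [3,4])
  i=4: ✓ (witness j=5)
  i=5: ✓ (witness j=5)
  i=6: ✓ (witness j=6)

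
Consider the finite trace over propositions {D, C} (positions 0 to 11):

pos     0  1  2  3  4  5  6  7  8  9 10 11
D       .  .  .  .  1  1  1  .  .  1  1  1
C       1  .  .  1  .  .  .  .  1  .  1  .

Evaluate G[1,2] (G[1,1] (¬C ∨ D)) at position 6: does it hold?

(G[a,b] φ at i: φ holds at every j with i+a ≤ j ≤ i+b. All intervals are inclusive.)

Does not hold

Check G[1,1] (¬C ∨ D) at every j in [7,8]:
  j=7: fails at 8
  j=8: holds on [9,9]
Fails at j=7 → formula fails.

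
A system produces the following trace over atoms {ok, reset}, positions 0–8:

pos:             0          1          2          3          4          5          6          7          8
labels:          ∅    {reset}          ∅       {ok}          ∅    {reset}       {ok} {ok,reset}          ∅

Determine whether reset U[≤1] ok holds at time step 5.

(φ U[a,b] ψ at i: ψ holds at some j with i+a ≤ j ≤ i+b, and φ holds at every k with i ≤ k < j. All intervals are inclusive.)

Need some j in [5,6] with ok, and reset at every k in [5,j-1].
  j=5: ok false.
  j=6: ok holds; reset holds at every k in [5,5] → satisfied.

Holds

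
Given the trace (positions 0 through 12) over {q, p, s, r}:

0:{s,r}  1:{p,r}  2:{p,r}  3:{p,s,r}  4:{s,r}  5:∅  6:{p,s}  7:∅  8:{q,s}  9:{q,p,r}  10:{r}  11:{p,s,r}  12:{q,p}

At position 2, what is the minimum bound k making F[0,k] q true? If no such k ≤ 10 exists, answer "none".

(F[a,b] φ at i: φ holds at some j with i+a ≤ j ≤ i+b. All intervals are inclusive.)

Scan j = 2,3,… for q:
  j=2: fails
  j=3: fails
  j=4: fails
  j=5: fails
  j=6: fails
  j=7: fails
  j=8: holds
First hit at j=8, so smallest k = 8-2 = 6.

6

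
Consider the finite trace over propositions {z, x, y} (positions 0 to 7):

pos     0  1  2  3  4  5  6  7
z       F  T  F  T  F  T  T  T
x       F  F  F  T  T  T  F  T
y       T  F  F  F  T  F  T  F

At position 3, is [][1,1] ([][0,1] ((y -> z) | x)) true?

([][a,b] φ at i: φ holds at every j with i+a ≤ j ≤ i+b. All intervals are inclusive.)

Check [][0,1] ((y -> z) | x) at every j in [4,4]:
  j=4: holds on [4,5]
All positions satisfy it → formula holds.

True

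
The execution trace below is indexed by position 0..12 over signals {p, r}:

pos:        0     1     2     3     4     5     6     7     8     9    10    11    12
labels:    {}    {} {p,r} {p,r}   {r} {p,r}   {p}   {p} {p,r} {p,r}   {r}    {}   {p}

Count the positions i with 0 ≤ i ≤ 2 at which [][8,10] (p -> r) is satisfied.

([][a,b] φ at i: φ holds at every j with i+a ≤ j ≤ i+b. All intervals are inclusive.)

2

Evaluate at each i in [0,2]:
  i=0: ✓ (all of [8,10])
  i=1: ✓ (all of [9,11])
  i=2: ✗ (fails at j=12)
Positions where it holds: {0, 1} → 2.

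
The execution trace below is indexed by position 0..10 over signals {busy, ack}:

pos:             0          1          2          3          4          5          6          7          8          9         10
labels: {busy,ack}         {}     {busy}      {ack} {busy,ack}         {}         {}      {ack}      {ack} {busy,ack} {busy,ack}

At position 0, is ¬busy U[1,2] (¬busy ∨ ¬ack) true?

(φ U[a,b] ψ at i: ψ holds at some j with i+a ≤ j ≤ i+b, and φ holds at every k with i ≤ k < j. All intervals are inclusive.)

Need some j in [1,2] with (¬busy ∨ ¬ack), and ¬busy at every k in [0,j-1].
  j=1: (¬busy ∨ ¬ack) holds, but ¬busy fails at k=0 → not this j.
  j=2: (¬busy ∨ ¬ack) holds, but ¬busy fails at k=0 → not this j.
No j in the window works → until fails.

False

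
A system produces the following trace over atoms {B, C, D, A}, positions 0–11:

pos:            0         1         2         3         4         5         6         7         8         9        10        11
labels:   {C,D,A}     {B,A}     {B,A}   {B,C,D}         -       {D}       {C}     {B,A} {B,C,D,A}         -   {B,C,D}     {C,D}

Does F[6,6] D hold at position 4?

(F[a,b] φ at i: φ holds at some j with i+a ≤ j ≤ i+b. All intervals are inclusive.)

True

Check D at each j in [10,10]:
  j=10: true
Found at j=10 → formula holds.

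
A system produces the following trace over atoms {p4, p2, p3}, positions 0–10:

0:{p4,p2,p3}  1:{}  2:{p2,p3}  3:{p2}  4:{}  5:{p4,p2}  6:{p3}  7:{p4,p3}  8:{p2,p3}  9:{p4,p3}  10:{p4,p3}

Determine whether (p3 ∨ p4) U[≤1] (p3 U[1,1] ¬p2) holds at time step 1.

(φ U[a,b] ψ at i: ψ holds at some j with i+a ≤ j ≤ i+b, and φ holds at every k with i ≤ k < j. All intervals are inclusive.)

Need some j in [1,2] with (p3 U[1,1] ¬p2), and (p3 ∨ p4) at every k in [1,j-1].
  j=1: (p3 U[1,1] ¬p2) — fails.
  j=2: (p3 U[1,1] ¬p2) — fails.
No j in the window works → until fails.

No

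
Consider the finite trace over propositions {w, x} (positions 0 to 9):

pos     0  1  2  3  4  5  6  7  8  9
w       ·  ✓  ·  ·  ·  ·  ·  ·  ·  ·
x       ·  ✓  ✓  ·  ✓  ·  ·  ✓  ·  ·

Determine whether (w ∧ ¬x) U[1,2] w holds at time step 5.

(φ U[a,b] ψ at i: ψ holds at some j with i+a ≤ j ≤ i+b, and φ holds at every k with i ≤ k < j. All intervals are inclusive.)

Need some j in [6,7] with w, and (w ∧ ¬x) at every k in [5,j-1].
  j=6: w false.
  j=7: w false.
No j in the window works → until fails.

Does not hold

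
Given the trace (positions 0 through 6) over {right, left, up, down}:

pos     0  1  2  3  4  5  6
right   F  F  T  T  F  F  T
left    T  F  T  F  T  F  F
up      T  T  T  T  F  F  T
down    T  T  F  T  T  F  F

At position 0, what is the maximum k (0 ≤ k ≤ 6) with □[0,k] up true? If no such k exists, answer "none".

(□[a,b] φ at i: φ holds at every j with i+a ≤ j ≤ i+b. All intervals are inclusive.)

up must hold from j=0 onward; find where it first fails.
  j=0: holds
  j=1: holds
  j=2: holds
  j=3: holds
  j=4: fails
Holds on [0,3], so largest k = 3.

3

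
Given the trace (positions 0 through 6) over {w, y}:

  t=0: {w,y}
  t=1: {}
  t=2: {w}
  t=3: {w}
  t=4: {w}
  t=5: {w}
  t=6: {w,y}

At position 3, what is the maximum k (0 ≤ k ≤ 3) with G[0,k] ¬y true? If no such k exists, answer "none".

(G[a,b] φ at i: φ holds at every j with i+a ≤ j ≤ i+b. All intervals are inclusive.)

2

¬y must hold from j=3 onward; find where it first fails.
  j=3: holds
  j=4: holds
  j=5: holds
  j=6: fails
Holds on [3,5], so largest k = 2.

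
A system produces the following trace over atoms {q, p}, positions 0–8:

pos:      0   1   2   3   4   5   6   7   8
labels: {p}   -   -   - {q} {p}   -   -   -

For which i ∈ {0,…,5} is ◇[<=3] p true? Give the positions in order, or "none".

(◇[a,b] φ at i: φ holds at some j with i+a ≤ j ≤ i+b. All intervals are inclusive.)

Evaluate at each i in [0,5]:
  i=0: ✓ (witness j=0)
  i=1: ✗ (none in [1,4])
  i=2: ✓ (witness j=5)
  i=3: ✓ (witness j=5)
  i=4: ✓ (witness j=5)
  i=5: ✓ (witness j=5)

0, 2, 3, 4, 5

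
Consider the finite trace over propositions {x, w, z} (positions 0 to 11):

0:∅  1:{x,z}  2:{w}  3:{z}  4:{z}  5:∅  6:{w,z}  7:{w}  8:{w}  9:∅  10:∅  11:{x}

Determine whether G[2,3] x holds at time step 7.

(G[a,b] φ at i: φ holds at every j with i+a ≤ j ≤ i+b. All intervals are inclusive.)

Check x at every j in [9,10]:
  j=9: false
  j=10: false
Fails at j=9 → formula fails.

No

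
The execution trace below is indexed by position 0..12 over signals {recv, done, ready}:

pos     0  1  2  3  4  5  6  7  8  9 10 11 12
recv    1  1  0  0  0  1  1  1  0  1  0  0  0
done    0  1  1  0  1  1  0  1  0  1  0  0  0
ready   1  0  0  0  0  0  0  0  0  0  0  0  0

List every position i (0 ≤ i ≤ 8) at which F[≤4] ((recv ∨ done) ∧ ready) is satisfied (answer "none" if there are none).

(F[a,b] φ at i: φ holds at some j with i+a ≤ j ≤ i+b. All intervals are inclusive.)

Evaluate at each i in [0,8]:
  i=0: ✓ (witness j=0)
  i=1: ✗ (none in [1,5])
  i=2: ✗ (none in [2,6])
  i=3: ✗ (none in [3,7])
  i=4: ✗ (none in [4,8])
  i=5: ✗ (none in [5,9])
  i=6: ✗ (none in [6,10])
  i=7: ✗ (none in [7,11])
  i=8: ✗ (none in [8,12])

0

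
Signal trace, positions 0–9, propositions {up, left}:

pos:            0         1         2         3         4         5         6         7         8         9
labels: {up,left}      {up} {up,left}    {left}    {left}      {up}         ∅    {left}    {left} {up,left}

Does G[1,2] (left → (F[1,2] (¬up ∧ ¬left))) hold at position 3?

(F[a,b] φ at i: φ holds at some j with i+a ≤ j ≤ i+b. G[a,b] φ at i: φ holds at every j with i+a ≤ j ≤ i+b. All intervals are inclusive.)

True

Check (left → (F[1,2] (¬up ∧ ¬left))) at every j in [4,5]:
  j=4: antecedent true; consequent holds (witness at 6) → ✓
  j=5: antecedent false → ✓
All positions satisfy it → formula holds.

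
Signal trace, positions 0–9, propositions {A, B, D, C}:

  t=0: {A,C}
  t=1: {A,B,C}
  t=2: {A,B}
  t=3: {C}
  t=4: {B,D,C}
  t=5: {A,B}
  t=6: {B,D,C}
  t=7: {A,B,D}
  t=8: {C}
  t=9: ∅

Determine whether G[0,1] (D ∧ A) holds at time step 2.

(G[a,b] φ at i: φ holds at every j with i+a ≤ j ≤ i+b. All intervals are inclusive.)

False

Check (D ∧ A) at every j in [2,3]:
  j=2: false
  j=3: false
Fails at j=2 → formula fails.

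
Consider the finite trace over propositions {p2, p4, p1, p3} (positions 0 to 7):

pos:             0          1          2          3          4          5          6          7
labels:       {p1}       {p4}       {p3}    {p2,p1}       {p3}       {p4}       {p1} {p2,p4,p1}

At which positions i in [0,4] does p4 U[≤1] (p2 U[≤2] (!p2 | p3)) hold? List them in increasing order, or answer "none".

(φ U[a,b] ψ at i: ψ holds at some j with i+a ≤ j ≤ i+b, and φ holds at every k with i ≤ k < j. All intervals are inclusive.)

0, 1, 2, 3, 4

Evaluate at each i in [0,4]:
  i=0: ✓ (rhs at j=0)
  i=1: ✓ (rhs at j=1)
  i=2: ✓ (rhs at j=2)
  i=3: ✓ (rhs at j=3)
  i=4: ✓ (rhs at j=4)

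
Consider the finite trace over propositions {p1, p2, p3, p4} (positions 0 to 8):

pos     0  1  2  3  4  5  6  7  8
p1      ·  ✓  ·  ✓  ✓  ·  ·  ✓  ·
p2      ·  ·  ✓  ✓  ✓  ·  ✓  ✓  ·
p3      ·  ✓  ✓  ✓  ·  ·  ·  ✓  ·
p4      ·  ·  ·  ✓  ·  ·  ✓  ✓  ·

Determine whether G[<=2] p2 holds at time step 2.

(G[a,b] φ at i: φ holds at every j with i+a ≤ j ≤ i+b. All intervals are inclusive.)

Holds

Check p2 at every j in [2,4]:
  j=2: true
  j=3: true
  j=4: true
All positions satisfy it → formula holds.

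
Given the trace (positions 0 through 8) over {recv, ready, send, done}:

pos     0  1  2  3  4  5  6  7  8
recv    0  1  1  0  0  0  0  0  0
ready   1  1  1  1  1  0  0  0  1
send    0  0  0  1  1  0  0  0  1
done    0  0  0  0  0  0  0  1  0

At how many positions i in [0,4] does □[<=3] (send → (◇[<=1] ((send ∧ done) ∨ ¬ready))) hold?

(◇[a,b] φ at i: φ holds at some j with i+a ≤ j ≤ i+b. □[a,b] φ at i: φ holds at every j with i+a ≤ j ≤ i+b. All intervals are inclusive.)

1

Evaluate at each i in [0,4]:
  i=0: ✗ (fails at j=3)
  i=1: ✗ (fails at j=3)
  i=2: ✗ (fails at j=3)
  i=3: ✗ (fails at j=3)
  i=4: ✓ (all of [4,7])
Positions where it holds: {4} → 1.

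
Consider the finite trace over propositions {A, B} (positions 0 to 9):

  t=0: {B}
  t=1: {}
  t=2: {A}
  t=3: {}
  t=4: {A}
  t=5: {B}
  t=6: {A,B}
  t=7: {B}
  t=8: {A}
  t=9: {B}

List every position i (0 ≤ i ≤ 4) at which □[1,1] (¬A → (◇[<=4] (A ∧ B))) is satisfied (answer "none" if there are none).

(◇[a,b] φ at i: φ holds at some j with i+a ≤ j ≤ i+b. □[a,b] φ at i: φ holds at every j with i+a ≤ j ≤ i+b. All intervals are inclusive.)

1, 2, 3, 4

Evaluate at each i in [0,4]:
  i=0: ✗ (fails at j=1)
  i=1: ✓ (all of [2,2])
  i=2: ✓ (all of [3,3])
  i=3: ✓ (all of [4,4])
  i=4: ✓ (all of [5,5])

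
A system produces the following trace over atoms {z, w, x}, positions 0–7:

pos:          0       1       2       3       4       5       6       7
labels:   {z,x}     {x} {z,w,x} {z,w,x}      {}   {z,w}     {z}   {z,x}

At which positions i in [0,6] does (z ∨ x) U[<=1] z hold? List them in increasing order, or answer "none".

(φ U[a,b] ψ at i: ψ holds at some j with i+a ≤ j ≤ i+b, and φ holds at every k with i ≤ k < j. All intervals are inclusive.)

Evaluate at each i in [0,6]:
  i=0: ✓ (rhs at j=0)
  i=1: ✓ (rhs at j=2; lhs holds on [1,1])
  i=2: ✓ (rhs at j=2)
  i=3: ✓ (rhs at j=3)
  i=4: ✗ (lhs fails at k=4 before rhs at j=5)
  i=5: ✓ (rhs at j=5)
  i=6: ✓ (rhs at j=6)

0, 1, 2, 3, 5, 6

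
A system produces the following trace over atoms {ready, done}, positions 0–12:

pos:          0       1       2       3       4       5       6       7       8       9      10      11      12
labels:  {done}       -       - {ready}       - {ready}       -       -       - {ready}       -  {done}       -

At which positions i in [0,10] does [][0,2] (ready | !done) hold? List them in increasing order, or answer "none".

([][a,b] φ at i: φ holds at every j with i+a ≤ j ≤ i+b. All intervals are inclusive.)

1, 2, 3, 4, 5, 6, 7, 8

Evaluate at each i in [0,10]:
  i=0: ✗ (fails at j=0)
  i=1: ✓ (all of [1,3])
  i=2: ✓ (all of [2,4])
  i=3: ✓ (all of [3,5])
  i=4: ✓ (all of [4,6])
  i=5: ✓ (all of [5,7])
  i=6: ✓ (all of [6,8])
  i=7: ✓ (all of [7,9])
  i=8: ✓ (all of [8,10])
  i=9: ✗ (fails at j=11)
  i=10: ✗ (fails at j=11)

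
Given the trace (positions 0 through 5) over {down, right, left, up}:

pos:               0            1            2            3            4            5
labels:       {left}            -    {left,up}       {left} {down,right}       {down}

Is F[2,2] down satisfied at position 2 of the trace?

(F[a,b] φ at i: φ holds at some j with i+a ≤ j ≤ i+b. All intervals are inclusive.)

Check down at each j in [4,4]:
  j=4: true
Found at j=4 → formula holds.

Yes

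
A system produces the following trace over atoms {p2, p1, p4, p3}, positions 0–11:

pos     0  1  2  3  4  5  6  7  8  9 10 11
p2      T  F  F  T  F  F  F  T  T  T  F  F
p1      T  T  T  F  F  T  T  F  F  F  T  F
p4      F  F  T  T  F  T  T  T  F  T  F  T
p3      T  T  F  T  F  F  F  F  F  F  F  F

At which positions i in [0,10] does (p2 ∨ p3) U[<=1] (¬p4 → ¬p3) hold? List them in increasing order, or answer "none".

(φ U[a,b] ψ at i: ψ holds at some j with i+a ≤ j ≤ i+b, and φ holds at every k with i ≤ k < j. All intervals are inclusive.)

1, 2, 3, 4, 5, 6, 7, 8, 9, 10

Evaluate at each i in [0,10]:
  i=0: ✗ (no rhs in [0,1])
  i=1: ✓ (rhs at j=2; lhs holds on [1,1])
  i=2: ✓ (rhs at j=2)
  i=3: ✓ (rhs at j=3)
  i=4: ✓ (rhs at j=4)
  i=5: ✓ (rhs at j=5)
  i=6: ✓ (rhs at j=6)
  i=7: ✓ (rhs at j=7)
  i=8: ✓ (rhs at j=8)
  i=9: ✓ (rhs at j=9)
  i=10: ✓ (rhs at j=10)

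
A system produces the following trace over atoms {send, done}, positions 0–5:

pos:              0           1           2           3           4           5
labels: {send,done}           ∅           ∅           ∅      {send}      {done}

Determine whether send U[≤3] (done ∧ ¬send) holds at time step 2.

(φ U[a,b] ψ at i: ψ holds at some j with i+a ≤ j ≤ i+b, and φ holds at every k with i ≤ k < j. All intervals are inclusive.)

Need some j in [2,5] with (done ∧ ¬send), and send at every k in [2,j-1].
  j=2: (done ∧ ¬send) false.
  j=3: (done ∧ ¬send) false.
  j=4: (done ∧ ¬send) false.
  j=5: (done ∧ ¬send) holds, but send fails at k=2 → not this j.
No j in the window works → until fails.

False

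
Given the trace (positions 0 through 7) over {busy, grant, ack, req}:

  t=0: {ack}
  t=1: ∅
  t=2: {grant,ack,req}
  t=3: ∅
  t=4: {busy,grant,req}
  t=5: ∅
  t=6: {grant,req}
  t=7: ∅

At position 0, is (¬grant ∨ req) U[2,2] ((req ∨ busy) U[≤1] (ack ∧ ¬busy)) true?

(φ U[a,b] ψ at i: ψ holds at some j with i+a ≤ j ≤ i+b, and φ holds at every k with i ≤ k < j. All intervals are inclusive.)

True

Need some j in [2,2] with ((req ∨ busy) U[≤1] (ack ∧ ¬busy)), and (¬grant ∨ req) at every k in [0,j-1].
  j=2: ((req ∨ busy) U[≤1] (ack ∧ ¬busy)) holds; (¬grant ∨ req) holds at every k in [0,1] → satisfied.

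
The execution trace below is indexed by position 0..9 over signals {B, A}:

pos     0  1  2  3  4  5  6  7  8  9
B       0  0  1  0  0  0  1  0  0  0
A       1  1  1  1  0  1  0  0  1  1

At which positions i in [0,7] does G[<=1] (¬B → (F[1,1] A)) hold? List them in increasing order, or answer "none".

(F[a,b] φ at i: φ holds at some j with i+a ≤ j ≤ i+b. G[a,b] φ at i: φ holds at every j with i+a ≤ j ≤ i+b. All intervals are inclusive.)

Evaluate at each i in [0,7]:
  i=0: ✓ (all of [0,1])
  i=1: ✓ (all of [1,2])
  i=2: ✗ (fails at j=3)
  i=3: ✗ (fails at j=3)
  i=4: ✗ (fails at j=5)
  i=5: ✗ (fails at j=5)
  i=6: ✓ (all of [6,7])
  i=7: ✓ (all of [7,8])

0, 1, 6, 7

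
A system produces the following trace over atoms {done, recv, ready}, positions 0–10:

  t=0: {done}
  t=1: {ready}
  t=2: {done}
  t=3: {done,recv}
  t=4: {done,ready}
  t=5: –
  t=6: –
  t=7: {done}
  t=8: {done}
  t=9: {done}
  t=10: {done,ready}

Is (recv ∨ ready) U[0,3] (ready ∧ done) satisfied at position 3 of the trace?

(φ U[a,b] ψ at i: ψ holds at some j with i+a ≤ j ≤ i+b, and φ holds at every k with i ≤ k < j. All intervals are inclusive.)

Need some j in [3,6] with (ready ∧ done), and (recv ∨ ready) at every k in [3,j-1].
  j=3: (ready ∧ done) false.
  j=4: (ready ∧ done) holds; (recv ∨ ready) holds at every k in [3,3] → satisfied.

Yes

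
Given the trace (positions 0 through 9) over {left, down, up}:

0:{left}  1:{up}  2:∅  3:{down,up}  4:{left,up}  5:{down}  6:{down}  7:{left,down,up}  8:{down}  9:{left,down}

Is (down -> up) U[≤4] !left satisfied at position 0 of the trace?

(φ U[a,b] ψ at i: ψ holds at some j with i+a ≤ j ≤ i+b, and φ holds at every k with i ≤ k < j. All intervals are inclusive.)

Holds

Need some j in [0,4] with !left, and (down -> up) at every k in [0,j-1].
  j=0: !left false.
  j=1: !left holds; (down -> up) holds at every k in [0,0] → satisfied.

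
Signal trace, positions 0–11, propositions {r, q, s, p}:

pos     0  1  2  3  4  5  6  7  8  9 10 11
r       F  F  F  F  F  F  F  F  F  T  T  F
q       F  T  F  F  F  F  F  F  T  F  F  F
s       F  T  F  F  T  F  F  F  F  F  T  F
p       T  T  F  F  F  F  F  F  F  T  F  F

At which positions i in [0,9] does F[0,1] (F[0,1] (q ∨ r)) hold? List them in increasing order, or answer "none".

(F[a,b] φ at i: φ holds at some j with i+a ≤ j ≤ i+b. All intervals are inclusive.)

Evaluate at each i in [0,9]:
  i=0: ✓ (witness j=0)
  i=1: ✓ (witness j=1)
  i=2: ✗ (none in [2,3])
  i=3: ✗ (none in [3,4])
  i=4: ✗ (none in [4,5])
  i=5: ✗ (none in [5,6])
  i=6: ✓ (witness j=7)
  i=7: ✓ (witness j=7)
  i=8: ✓ (witness j=8)
  i=9: ✓ (witness j=9)

0, 1, 6, 7, 8, 9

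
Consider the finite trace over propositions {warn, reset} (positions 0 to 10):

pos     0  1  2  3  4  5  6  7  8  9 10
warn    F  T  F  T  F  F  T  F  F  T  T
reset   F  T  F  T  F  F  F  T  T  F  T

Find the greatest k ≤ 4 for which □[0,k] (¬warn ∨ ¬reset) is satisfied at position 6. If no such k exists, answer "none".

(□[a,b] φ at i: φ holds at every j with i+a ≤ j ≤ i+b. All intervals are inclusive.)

3

(¬warn ∨ ¬reset) must hold from j=6 onward; find where it first fails.
  j=6: holds
  j=7: holds
  j=8: holds
  j=9: holds
  j=10: fails
Holds on [6,9], so largest k = 3.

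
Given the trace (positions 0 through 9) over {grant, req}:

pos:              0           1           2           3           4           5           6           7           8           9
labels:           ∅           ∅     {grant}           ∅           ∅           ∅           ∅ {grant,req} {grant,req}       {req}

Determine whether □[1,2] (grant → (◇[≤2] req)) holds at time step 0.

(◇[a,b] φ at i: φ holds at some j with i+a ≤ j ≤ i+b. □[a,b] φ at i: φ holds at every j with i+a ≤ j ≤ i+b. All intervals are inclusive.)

Check (grant → (◇[≤2] req)) at every j in [1,2]:
  j=1: antecedent false → ✓
  j=2: antecedent true; consequent fails (none in [2,4]) → ✗
Fails at j=2 → formula fails.

False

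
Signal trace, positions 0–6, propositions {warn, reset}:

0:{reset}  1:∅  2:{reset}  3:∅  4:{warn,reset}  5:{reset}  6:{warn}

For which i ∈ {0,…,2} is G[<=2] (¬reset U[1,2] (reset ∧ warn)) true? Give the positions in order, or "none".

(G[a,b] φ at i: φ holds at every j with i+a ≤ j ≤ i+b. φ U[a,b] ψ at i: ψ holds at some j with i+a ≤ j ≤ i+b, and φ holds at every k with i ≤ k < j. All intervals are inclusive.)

none

Evaluate at each i in [0,2]:
  i=0: ✗ (fails at j=0)
  i=1: ✗ (fails at j=1)
  i=2: ✗ (fails at j=2)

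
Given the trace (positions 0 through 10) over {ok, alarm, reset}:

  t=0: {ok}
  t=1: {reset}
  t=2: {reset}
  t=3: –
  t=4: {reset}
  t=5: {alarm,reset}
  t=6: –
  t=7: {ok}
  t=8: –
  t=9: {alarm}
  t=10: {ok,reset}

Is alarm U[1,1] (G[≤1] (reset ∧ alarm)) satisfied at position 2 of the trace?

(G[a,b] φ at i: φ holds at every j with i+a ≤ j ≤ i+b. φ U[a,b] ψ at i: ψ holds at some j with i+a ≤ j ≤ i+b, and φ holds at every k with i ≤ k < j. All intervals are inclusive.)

False

Need some j in [3,3] with G[≤1] (reset ∧ alarm), and alarm at every k in [2,j-1].
  j=3: G[≤1] (reset ∧ alarm) — fails at 3.
No j in the window works → until fails.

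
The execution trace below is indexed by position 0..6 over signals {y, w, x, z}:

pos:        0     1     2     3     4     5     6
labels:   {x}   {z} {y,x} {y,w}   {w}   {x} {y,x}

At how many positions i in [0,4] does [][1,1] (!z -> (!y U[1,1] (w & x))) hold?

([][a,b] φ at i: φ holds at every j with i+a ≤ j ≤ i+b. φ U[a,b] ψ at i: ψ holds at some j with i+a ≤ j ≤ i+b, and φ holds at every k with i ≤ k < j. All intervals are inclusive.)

1

Evaluate at each i in [0,4]:
  i=0: ✓ (all of [1,1])
  i=1: ✗ (fails at j=2)
  i=2: ✗ (fails at j=3)
  i=3: ✗ (fails at j=4)
  i=4: ✗ (fails at j=5)
Positions where it holds: {0} → 1.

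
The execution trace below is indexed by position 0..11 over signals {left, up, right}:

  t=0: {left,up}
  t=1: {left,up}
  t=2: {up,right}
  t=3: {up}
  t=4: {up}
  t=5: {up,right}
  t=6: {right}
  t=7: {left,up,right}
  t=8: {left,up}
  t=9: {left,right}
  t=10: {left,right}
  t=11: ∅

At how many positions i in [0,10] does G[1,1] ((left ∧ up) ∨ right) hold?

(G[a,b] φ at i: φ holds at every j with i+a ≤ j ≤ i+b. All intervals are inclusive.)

8

Evaluate at each i in [0,10]:
  i=0: ✓ (all of [1,1])
  i=1: ✓ (all of [2,2])
  i=2: ✗ (fails at j=3)
  i=3: ✗ (fails at j=4)
  i=4: ✓ (all of [5,5])
  i=5: ✓ (all of [6,6])
  i=6: ✓ (all of [7,7])
  i=7: ✓ (all of [8,8])
  i=8: ✓ (all of [9,9])
  i=9: ✓ (all of [10,10])
  i=10: ✗ (fails at j=11)
Positions where it holds: {0, 1, 4, 5, 6, 7, 8, 9} → 8.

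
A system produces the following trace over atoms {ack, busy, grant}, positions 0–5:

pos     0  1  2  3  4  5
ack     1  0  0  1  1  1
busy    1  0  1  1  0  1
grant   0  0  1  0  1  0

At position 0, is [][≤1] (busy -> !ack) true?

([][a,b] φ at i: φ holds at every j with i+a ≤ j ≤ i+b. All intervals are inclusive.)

No

Check (busy -> !ack) at every j in [0,1]:
  j=0: antecedent true; consequent false → ✗
  j=1: antecedent false → ✓
Fails at j=0 → formula fails.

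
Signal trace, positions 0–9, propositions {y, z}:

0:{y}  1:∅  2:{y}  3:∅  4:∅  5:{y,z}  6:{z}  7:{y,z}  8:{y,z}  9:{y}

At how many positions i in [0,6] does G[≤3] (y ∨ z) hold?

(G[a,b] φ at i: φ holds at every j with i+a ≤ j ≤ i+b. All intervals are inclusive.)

2

Evaluate at each i in [0,6]:
  i=0: ✗ (fails at j=1)
  i=1: ✗ (fails at j=1)
  i=2: ✗ (fails at j=3)
  i=3: ✗ (fails at j=3)
  i=4: ✗ (fails at j=4)
  i=5: ✓ (all of [5,8])
  i=6: ✓ (all of [6,9])
Positions where it holds: {5, 6} → 2.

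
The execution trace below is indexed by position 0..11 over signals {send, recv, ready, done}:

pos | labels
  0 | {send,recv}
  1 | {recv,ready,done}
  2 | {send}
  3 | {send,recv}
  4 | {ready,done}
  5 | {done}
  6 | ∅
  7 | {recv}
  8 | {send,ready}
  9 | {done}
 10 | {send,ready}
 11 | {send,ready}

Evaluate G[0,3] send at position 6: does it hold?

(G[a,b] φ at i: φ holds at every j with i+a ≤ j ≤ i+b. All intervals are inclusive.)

Check send at every j in [6,9]:
  j=6: false
  j=7: false
  j=8: true
  j=9: false
Fails at j=6 → formula fails.

Does not hold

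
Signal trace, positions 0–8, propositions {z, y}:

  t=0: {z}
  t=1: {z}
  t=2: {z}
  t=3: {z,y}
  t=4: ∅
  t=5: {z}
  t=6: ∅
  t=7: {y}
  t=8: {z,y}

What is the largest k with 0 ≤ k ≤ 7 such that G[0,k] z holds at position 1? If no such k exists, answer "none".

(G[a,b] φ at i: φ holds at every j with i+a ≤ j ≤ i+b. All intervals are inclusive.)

z must hold from j=1 onward; find where it first fails.
  j=1: holds
  j=2: holds
  j=3: holds
  j=4: fails
Holds on [1,3], so largest k = 2.

2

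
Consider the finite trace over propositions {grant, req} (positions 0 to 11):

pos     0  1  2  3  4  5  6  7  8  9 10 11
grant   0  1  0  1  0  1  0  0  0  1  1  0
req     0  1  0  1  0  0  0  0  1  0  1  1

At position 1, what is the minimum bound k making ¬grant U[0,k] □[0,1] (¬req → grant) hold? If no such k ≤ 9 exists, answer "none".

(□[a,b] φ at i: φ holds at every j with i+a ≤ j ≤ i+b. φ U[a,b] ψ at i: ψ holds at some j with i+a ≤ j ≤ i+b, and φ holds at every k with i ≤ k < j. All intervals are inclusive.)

none

Need earliest j ≥ 1 with □[0,1] (¬req → grant), and ¬grant at every k in [1,j-1].
  j=1: rhs fails.
  j=2: rhs fails.
  j=3: rhs fails.
  j=4: rhs fails.
  j=5: rhs fails.
  j=6: rhs fails.
  j=7: rhs fails.
  j=8: rhs holds but lhs fails at k=1.
  j=9: rhs holds but lhs fails at k=1.
  j=10: rhs holds but lhs fails at k=1.
No witness within the range → none.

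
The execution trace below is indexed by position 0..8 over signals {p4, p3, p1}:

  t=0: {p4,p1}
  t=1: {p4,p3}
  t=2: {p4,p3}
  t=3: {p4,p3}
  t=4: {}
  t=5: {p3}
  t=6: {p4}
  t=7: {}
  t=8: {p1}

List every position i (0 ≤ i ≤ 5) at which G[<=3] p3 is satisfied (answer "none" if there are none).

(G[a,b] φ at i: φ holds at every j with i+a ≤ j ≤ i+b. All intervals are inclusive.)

Evaluate at each i in [0,5]:
  i=0: ✗ (fails at j=0)
  i=1: ✗ (fails at j=4)
  i=2: ✗ (fails at j=4)
  i=3: ✗ (fails at j=4)
  i=4: ✗ (fails at j=4)
  i=5: ✗ (fails at j=6)

none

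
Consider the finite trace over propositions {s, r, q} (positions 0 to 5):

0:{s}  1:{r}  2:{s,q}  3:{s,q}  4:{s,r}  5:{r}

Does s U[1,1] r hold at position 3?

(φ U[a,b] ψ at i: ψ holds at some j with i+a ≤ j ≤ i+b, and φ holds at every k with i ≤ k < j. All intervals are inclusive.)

Holds

Need some j in [4,4] with r, and s at every k in [3,j-1].
  j=4: r holds; s holds at every k in [3,3] → satisfied.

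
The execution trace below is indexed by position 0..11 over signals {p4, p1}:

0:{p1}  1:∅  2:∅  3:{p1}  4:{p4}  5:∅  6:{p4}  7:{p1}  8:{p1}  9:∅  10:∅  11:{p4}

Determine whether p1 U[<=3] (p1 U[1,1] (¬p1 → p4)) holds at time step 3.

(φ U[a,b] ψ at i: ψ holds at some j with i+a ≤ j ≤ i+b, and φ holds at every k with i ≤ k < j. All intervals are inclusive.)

Need some j in [3,6] with (p1 U[1,1] (¬p1 → p4)), and p1 at every k in [3,j-1].
  j=3: (p1 U[1,1] (¬p1 → p4)) holds; no prefix to check → satisfied.

Yes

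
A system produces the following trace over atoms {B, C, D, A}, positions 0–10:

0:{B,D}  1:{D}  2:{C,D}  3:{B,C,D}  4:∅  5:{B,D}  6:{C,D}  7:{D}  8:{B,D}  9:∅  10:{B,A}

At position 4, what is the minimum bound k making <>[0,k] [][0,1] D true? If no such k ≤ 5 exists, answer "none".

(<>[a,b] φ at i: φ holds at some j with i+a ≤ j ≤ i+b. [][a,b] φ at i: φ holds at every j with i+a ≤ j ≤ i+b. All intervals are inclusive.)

Scan j = 4,5,… for [][0,1] D:
  j=4: fails
  j=5: holds
First hit at j=5, so smallest k = 5-4 = 1.

1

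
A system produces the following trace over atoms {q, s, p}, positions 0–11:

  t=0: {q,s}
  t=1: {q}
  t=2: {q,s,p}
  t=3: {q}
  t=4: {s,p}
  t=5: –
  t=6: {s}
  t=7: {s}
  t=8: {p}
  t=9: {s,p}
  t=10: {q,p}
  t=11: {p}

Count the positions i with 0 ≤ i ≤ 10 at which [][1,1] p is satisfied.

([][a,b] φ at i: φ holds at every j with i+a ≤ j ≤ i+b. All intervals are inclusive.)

6

Evaluate at each i in [0,10]:
  i=0: ✗ (fails at j=1)
  i=1: ✓ (all of [2,2])
  i=2: ✗ (fails at j=3)
  i=3: ✓ (all of [4,4])
  i=4: ✗ (fails at j=5)
  i=5: ✗ (fails at j=6)
  i=6: ✗ (fails at j=7)
  i=7: ✓ (all of [8,8])
  i=8: ✓ (all of [9,9])
  i=9: ✓ (all of [10,10])
  i=10: ✓ (all of [11,11])
Positions where it holds: {1, 3, 7, 8, 9, 10} → 6.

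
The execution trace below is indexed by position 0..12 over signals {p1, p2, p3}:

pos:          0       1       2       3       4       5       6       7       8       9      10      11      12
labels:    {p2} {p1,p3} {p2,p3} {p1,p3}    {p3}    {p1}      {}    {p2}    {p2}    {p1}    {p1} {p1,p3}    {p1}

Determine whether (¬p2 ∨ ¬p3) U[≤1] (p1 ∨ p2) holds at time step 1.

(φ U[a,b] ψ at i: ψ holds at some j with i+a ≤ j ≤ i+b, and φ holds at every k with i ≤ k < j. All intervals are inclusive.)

Need some j in [1,2] with (p1 ∨ p2), and (¬p2 ∨ ¬p3) at every k in [1,j-1].
  j=1: (p1 ∨ p2) holds; no prefix to check → satisfied.

Yes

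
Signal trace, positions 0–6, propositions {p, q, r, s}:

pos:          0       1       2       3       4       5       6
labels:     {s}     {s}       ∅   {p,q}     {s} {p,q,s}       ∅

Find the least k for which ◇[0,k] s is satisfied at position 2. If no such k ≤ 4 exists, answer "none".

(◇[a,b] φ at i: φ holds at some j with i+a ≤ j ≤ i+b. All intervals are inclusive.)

Scan j = 2,3,… for s:
  j=2: fails
  j=3: fails
  j=4: holds
First hit at j=4, so smallest k = 4-2 = 2.

2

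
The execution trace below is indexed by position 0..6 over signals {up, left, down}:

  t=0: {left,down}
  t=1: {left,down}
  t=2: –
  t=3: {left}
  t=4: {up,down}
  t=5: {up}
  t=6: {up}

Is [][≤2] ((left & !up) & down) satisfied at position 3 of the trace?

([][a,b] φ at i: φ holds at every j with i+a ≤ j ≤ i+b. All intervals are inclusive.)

False

Check ((left & !up) & down) at every j in [3,5]:
  j=3: false
  j=4: false
  j=5: false
Fails at j=3 → formula fails.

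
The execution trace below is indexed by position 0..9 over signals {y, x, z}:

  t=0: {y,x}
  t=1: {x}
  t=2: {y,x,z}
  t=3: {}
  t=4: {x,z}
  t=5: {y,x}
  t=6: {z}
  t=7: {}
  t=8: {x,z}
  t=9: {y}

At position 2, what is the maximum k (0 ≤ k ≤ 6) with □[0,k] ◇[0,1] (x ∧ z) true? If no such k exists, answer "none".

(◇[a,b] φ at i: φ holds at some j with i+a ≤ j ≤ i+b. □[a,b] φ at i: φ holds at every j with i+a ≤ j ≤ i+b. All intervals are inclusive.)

2

◇[0,1] (x ∧ z) must hold from j=2 onward; find where it first fails.
  j=2: holds
  j=3: holds
  j=4: holds
  j=5: fails
Holds on [2,4], so largest k = 2.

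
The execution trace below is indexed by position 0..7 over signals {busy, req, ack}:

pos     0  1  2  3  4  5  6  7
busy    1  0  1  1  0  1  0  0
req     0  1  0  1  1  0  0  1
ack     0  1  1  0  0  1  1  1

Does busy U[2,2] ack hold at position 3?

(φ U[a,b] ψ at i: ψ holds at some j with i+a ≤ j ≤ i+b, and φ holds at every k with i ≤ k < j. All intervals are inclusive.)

Does not hold

Need some j in [5,5] with ack, and busy at every k in [3,j-1].
  j=5: ack holds, but busy fails at k=4 → not this j.
No j in the window works → until fails.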